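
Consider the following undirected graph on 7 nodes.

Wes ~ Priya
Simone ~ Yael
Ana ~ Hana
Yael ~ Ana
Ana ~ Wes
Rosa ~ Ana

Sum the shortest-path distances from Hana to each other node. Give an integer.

13

Distances from Hana: Ana:1, Priya:3, Rosa:2, Simone:3, Wes:2, Yael:2.
Sum = 1 + 3 + 2 + 3 + 2 + 2 = 13.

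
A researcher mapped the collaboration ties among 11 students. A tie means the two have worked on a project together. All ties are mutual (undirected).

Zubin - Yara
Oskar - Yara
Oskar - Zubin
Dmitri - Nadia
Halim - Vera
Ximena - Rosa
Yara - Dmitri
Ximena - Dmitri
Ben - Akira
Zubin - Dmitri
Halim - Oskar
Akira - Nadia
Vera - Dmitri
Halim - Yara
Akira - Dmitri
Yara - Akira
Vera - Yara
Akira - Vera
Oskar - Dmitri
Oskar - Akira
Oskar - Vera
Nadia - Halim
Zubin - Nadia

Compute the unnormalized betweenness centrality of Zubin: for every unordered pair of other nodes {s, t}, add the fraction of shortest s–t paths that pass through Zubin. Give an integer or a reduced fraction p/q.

1/2

Pairs whose geodesics pass through Zubin — Oskar–Nadia: 1/4; Nadia–Yara: 1/4.
All other pairs contribute 0.
Summing the contributions gives betweenness(Zubin) = 1/2.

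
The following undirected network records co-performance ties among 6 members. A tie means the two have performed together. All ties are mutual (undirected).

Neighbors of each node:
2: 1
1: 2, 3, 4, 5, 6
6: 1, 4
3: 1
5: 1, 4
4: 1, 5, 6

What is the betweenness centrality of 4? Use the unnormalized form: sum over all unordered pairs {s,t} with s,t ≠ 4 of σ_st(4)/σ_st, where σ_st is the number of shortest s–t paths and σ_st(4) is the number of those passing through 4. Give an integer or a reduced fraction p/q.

Pairs whose geodesics pass through 4 — 6–5: 1/2.
All other pairs contribute 0.
Summing the contributions gives betweenness(4) = 1/2.

1/2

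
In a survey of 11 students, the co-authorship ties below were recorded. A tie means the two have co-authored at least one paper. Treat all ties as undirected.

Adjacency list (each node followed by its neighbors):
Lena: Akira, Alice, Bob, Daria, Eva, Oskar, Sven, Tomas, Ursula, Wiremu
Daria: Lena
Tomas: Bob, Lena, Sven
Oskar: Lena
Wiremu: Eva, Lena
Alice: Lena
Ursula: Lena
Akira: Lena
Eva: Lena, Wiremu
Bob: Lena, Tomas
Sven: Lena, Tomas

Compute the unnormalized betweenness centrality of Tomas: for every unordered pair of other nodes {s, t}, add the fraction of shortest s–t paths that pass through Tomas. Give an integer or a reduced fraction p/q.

Pairs whose geodesics pass through Tomas — Sven–Bob: 1/2.
All other pairs contribute 0.
Summing the contributions gives betweenness(Tomas) = 1/2.

1/2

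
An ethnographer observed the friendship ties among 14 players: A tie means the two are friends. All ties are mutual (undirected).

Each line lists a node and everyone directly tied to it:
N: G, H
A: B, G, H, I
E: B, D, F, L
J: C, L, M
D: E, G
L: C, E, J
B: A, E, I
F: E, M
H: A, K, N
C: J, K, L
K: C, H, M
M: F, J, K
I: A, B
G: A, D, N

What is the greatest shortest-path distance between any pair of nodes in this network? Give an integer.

Eccentricity of each node (its greatest distance to any other): A:4, B:3, C:4, D:4, E:3, F:4, G:4, H:3, I:4, J:4, K:4, L:4, M:4, N:4.
The maximum eccentricity is 4, realized for instance by the pair I–M via I – A – H – K – M. So the diameter is 4.

4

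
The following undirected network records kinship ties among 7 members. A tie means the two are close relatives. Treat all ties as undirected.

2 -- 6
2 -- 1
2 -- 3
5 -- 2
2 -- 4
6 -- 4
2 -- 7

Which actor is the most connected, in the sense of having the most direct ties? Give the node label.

2

Degrees — 1:1, 2:6, 3:1, 4:2, 5:1, 6:2, 7:1.
The maximum is 6, attained only by 2.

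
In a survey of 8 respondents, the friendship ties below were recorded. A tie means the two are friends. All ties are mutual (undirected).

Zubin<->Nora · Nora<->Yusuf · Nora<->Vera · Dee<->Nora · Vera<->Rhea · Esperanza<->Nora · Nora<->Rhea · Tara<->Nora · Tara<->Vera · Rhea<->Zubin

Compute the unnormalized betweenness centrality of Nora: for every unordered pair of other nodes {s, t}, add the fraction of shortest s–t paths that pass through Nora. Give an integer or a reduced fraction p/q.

17

Pairs whose geodesics pass through Nora — Esperanza–Vera: 1; Esperanza–Rhea: 1; Esperanza–Dee: 1; Esperanza–Zubin: 1; Esperanza–Yusuf: 1; Esperanza–Tara: 1; Vera–Dee: 1; Vera–Zubin: 1/2; Vera–Yusuf: 1; Rhea–Dee: 1; Rhea–Yusuf: 1; Rhea–Tara: 1/2; Dee–Zubin: 1; Dee–Yusuf: 1 … (+4 more pairs).
All other pairs contribute 0.
Summing the contributions gives betweenness(Nora) = 17.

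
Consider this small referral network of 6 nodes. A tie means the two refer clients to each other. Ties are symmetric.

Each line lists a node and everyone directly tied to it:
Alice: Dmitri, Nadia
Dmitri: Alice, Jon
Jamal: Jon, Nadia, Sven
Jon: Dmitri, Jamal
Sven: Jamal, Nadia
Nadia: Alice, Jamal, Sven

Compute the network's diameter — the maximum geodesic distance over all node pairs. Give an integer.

3

Eccentricity of each node (its greatest distance to any other): Alice:2, Dmitri:3, Jamal:2, Jon:2, Nadia:2, Sven:3.
The maximum eccentricity is 3, realized for instance by the pair Sven–Dmitri via Sven – Jamal – Jon – Dmitri. So the diameter is 3.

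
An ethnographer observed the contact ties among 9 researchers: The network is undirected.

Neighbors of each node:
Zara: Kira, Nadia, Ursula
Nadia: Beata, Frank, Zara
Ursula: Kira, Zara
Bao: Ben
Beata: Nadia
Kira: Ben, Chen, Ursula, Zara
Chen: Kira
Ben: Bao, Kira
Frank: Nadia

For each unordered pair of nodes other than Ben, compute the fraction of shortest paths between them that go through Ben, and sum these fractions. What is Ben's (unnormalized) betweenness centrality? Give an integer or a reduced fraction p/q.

Pairs whose geodesics pass through Ben — Chen–Bao: 1; Zara–Bao: 1; Bao–Beata: 1; Bao–Kira: 1; Bao–Ursula: 1; Bao–Frank: 1; Bao–Nadia: 1.
All other pairs contribute 0.
Summing the contributions gives betweenness(Ben) = 7.

7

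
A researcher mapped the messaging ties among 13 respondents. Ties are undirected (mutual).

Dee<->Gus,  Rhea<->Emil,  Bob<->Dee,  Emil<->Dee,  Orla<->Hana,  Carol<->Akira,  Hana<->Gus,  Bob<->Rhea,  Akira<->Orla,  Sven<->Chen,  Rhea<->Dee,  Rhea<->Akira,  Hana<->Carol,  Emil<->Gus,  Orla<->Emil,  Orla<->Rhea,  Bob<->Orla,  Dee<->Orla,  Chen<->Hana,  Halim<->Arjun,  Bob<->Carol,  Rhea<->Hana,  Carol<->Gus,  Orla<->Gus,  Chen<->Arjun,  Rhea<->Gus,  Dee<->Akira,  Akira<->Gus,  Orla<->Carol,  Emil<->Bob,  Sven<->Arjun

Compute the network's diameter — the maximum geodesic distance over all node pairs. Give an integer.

Eccentricity of each node (its greatest distance to any other): Akira:5, Arjun:4, Bob:5, Carol:4, Chen:3, Dee:5, Emil:5, Gus:4, Halim:5, Hana:3, Orla:4, Rhea:4, Sven:4.
The maximum eccentricity is 5, realized for instance by the pair Halim–Bob via Halim – Arjun – Chen – Hana – Orla – Bob. So the diameter is 5.

5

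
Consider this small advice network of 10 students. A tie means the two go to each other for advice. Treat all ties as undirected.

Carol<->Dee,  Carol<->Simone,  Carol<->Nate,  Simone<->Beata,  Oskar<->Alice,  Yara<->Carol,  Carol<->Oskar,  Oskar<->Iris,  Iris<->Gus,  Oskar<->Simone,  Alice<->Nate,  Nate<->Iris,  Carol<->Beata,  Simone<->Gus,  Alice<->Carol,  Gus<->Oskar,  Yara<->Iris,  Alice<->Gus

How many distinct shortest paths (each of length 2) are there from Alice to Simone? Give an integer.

The shortest distance is 2. The length-2 paths are: Alice–Oskar–Simone; Alice–Carol–Simone; Alice–Gus–Simone.
That gives 3 distinct shortest paths.

3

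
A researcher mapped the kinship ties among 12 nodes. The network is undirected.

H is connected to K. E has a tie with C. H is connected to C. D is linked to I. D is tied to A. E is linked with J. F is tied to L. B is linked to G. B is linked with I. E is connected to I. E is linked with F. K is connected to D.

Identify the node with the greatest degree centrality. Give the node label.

E

Degrees — A:1, B:2, C:2, D:3, E:4, F:2, G:1, H:2, I:3, J:1, K:2, L:1.
The maximum is 4, attained only by E.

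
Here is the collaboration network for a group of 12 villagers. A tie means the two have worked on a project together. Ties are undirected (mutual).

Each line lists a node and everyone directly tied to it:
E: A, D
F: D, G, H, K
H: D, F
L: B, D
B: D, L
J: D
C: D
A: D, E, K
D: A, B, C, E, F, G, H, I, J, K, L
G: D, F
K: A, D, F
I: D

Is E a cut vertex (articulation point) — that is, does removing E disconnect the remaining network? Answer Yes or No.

No

Even without E, every remaining node can still reach every other (the residual graph is connected), so E is not a cut vertex.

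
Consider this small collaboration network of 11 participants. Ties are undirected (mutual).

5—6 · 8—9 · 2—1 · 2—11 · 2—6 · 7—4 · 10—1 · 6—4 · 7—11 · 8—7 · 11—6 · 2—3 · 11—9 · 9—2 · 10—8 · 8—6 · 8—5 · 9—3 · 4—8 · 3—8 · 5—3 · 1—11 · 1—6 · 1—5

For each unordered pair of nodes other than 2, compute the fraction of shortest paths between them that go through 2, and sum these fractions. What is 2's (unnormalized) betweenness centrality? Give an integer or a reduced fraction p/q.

Pairs whose geodesics pass through 2 — 9–1: 1/2; 9–6: 1/3; 3–11: 1/2; 3–1: 1/2; 3–6: 1/3.
All other pairs contribute 0.
Summing the contributions gives betweenness(2) = 13/6.

13/6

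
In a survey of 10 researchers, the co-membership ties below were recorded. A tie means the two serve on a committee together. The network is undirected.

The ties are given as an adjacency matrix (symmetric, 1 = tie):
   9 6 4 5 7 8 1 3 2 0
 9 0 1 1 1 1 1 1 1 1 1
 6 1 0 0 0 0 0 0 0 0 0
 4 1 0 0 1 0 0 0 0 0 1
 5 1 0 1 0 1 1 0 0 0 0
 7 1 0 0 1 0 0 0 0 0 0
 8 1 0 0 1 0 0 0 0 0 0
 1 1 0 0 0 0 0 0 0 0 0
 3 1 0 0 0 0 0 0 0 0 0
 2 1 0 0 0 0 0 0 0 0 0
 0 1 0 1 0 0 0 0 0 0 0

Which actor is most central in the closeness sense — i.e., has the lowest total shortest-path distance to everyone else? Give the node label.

9

Farness (sum of distances to all others) for each node — 0:16, 1:17, 2:17, 3:17, 4:15, 5:14, 6:17, 7:16, 8:16, 9:9.
The smallest farness is 9, for 9, so 9 has the highest closeness.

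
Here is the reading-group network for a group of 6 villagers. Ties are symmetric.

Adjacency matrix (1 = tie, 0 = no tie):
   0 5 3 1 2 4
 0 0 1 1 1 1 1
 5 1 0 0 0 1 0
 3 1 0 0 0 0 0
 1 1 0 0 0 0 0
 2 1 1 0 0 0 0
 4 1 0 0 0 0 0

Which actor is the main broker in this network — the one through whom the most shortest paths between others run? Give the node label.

Unnormalized betweenness of each node: 0:9, 1:0, 2:0, 3:0, 4:0, 5:0.
0 has the largest value, 9, making it the main broker — the node through which the most shortest paths run.

0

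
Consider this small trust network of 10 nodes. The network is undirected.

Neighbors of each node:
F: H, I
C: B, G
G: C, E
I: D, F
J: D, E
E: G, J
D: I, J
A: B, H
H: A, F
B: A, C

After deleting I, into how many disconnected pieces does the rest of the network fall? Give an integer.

I's neighbors (D and F) remain reachable from one another through other ties, so the rest of the network stays in one piece.

1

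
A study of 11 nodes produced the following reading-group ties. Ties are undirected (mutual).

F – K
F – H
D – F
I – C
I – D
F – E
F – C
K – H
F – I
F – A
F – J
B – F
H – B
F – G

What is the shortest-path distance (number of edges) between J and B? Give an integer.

One shortest route is J – F – B, which uses 2 edges, and J and B are not directly tied, so nothing shorter exists. So d(J,B) = 2.

2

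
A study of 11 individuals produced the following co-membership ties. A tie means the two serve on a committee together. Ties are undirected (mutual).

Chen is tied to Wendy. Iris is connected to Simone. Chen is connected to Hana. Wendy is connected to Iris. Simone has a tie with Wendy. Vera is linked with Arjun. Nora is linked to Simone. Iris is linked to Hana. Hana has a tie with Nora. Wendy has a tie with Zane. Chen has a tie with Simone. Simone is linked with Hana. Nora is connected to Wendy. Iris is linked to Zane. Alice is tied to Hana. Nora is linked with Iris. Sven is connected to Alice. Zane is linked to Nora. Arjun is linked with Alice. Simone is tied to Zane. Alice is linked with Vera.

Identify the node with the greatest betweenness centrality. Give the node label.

Unnormalized betweenness of each node: Alice:23, Arjun:0, Chen:5/4, Hana:74/3, Iris:35/12, Nora:35/12, Simone:49/12, Sven:0, Vera:0, Wendy:7/6, Zane:0.
Hana has the largest value, 74/3, making it the main broker — the node through which the most shortest paths run.

Hana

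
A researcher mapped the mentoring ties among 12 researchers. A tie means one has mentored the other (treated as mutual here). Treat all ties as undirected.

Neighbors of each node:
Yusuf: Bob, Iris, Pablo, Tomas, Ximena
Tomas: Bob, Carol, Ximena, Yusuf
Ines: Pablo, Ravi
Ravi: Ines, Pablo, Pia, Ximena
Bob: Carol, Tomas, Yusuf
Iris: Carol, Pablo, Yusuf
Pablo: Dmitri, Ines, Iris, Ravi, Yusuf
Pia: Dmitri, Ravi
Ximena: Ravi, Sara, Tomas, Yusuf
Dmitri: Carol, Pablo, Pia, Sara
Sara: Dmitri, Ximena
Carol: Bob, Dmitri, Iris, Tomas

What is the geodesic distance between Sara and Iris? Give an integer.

One shortest route is Sara – Dmitri – Pablo – Iris, which uses 3 edges, and at distance 2 from Sara we only reach {Carol, Pablo, Pia, Ravi, Tomas, Yusuf}, which does not include Iris. So d(Sara,Iris) = 3.

3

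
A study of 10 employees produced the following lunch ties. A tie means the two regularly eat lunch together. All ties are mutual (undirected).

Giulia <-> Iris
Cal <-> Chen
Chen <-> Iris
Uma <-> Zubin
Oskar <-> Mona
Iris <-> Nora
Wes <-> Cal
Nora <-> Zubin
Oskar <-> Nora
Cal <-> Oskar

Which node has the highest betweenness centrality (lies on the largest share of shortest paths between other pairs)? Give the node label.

Unnormalized betweenness of each node: Cal:10, Chen:4, Giulia:0, Iris:11, Mona:0, Nora:18, Oskar:14, Uma:0, Wes:0, Zubin:8.
Nora has the largest value, 18, making it the main broker — the node through which the most shortest paths run.

Nora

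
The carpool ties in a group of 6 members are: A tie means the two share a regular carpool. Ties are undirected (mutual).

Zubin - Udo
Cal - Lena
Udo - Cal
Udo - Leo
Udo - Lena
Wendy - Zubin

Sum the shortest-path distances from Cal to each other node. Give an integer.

9

Distances from Cal: Lena:1, Leo:2, Udo:1, Wendy:3, Zubin:2.
Sum = 1 + 2 + 1 + 3 + 2 = 9.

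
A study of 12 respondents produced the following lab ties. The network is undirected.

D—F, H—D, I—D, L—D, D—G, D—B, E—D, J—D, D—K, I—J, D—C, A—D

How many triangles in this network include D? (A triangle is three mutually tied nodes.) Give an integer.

D's neighbors: A, B, C, E, F, G, H, I, J, K, and L.
Neighbor pairs that are themselves tied: D–I–J. Each forms one triangle with D, for 1 in total.

1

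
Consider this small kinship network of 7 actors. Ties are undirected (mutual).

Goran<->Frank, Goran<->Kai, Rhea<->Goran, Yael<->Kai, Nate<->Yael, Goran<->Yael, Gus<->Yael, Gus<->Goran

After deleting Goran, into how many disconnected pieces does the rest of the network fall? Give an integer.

Without Goran, the remaining ties split the others into: {Gus, Kai, Nate, Yael}; {Frank}; {Rhea}.
That's 3 separate components.

3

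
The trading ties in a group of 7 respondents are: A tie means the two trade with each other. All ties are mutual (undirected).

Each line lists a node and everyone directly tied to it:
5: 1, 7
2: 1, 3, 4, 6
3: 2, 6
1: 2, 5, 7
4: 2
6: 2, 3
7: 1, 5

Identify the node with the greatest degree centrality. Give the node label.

Degrees — 1:3, 2:4, 3:2, 4:1, 5:2, 6:2, 7:2.
The maximum is 4, attained only by 2.

2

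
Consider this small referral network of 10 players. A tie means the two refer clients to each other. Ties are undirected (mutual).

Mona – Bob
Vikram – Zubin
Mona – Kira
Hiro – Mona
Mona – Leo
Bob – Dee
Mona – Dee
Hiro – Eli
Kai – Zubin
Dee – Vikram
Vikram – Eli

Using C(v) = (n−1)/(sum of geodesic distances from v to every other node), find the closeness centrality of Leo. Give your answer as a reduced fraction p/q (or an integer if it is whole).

3/8

Distances from Leo: Bob:2, Dee:2, Eli:3, Hiro:2, Kai:5, Kira:2, Mona:1, Vikram:3, Zubin:4. Sum = 24.
n = 10, so closeness = 9/24 = 3/8.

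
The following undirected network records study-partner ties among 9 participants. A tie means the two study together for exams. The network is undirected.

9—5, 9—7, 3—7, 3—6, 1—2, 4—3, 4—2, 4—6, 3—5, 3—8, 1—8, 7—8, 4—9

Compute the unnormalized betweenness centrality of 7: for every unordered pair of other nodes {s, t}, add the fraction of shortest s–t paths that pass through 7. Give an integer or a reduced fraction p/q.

Pairs whose geodesics pass through 7 — 3–9: 1/3; 9–8: 1; 9–1: 1/2.
All other pairs contribute 0.
Summing the contributions gives betweenness(7) = 11/6.

11/6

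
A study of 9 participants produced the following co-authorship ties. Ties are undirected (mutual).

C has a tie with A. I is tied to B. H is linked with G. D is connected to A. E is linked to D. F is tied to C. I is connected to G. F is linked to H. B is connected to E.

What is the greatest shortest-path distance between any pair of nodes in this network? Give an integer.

4

Eccentricity of each node (its greatest distance to any other): A:4, B:4, C:4, D:4, E:4, F:4, G:4, H:4, I:4.
The maximum eccentricity is 4, realized for instance by the pair G–A via G – H – F – C – A. So the diameter is 4.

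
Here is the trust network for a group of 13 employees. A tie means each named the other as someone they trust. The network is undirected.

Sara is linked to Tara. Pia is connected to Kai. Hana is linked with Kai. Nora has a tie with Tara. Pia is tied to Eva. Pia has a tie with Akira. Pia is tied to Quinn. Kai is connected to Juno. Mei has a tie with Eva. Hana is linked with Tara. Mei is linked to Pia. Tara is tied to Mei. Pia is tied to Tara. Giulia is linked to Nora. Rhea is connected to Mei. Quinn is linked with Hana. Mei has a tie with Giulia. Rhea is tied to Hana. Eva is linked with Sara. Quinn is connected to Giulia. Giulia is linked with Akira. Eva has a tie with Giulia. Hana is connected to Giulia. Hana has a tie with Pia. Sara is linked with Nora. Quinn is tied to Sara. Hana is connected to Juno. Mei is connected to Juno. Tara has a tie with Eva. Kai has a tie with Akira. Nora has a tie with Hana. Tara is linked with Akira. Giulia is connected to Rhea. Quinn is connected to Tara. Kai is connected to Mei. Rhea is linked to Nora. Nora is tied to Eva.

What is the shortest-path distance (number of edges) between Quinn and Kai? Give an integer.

One shortest route is Quinn – Pia – Kai, which uses 2 edges, and Quinn and Kai are not directly tied, so nothing shorter exists. So d(Quinn,Kai) = 2.

2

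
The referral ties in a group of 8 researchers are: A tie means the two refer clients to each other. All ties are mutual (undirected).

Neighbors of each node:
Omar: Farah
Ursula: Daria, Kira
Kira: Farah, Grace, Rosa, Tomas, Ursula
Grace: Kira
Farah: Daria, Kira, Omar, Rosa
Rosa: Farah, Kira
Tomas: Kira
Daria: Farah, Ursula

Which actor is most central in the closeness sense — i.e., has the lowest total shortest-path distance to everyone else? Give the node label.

Kira

Farness (sum of distances to all others) for each node — Daria:14, Farah:10, Grace:15, Kira:9, Omar:16, Rosa:12, Tomas:15, Ursula:13.
The smallest farness is 9, for Kira, so Kira has the highest closeness.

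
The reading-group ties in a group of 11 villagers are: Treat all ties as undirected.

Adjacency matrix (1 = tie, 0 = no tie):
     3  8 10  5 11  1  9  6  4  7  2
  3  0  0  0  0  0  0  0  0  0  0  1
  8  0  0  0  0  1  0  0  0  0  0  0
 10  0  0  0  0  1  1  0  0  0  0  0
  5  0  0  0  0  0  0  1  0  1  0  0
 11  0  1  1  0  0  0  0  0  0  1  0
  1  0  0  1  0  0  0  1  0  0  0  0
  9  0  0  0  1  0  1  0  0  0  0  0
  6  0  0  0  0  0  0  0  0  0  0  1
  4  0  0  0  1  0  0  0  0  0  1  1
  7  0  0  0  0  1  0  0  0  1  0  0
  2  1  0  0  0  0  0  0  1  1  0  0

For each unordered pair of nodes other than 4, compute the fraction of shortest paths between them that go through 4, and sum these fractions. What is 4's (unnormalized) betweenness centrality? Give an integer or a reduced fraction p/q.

25

Pairs whose geodesics pass through 4 — 3–8: 1; 3–10: 1; 3–5: 1; 3–11: 1; 3–1: 1; 3–9: 1; 3–7: 1; 8–5: 1; 8–6: 1; 8–2: 1; 10–6: 1; 10–2: 1; 5–11: 1; 5–6: 1 … (+11 more pairs).
All other pairs contribute 0.
Summing the contributions gives betweenness(4) = 25.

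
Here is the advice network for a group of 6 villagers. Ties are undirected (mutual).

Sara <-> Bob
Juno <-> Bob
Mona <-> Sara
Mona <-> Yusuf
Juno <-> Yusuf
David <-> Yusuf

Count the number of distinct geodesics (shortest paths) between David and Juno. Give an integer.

1

The shortest distance is 2, and the only length-2 path is David–Yusuf–Juno. So there is exactly 1 shortest path.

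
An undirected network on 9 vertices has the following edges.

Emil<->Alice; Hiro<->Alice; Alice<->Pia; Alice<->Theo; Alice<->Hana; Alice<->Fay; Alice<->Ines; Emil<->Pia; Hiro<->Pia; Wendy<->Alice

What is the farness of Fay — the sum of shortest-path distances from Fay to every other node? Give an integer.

Distances from Fay: Alice:1, Emil:2, Hana:2, Hiro:2, Ines:2, Pia:2, Theo:2, Wendy:2.
Sum = 1 + 2 + 2 + 2 + 2 + 2 + 2 + 2 = 15.

15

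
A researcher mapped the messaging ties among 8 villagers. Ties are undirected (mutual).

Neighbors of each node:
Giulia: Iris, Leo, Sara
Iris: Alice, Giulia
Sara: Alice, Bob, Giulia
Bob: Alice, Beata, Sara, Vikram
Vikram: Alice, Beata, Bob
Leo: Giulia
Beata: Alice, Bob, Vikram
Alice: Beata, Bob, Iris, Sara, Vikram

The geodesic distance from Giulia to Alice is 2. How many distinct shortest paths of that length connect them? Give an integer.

2

The shortest distance is 2. The length-2 paths are: Giulia–Sara–Alice; Giulia–Iris–Alice.
That gives 2 distinct shortest paths.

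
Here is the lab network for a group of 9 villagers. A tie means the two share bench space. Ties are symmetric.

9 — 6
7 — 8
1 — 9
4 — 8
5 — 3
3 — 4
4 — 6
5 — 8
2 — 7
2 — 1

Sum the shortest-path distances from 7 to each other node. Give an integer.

Distances from 7: 1:2, 2:1, 3:3, 4:2, 5:2, 6:3, 8:1, 9:3.
Sum = 2 + 1 + 3 + 2 + 2 + 3 + 1 + 3 = 17.

17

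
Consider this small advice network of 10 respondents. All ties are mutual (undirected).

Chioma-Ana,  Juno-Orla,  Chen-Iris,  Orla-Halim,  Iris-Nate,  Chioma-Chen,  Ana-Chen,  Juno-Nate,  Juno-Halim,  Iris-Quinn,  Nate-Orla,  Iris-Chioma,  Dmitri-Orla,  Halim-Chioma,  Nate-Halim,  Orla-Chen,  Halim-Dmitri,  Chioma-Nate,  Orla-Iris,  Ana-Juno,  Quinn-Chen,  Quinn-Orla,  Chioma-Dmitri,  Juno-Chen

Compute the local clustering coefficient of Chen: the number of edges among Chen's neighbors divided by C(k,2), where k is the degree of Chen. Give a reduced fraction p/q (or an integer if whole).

Chen's neighbors: Ana, Chioma, Iris, Juno, Orla, and Quinn (k = 6).
Possible neighbor pairs: C(6,2) = 15. Edges among them: Ana–Chioma, Ana–Juno, Chioma–Iris, Iris–Orla, Iris–Quinn, Juno–Orla, Orla–Quinn → e = 7.
Clustering(Chen) = 7/15.

7/15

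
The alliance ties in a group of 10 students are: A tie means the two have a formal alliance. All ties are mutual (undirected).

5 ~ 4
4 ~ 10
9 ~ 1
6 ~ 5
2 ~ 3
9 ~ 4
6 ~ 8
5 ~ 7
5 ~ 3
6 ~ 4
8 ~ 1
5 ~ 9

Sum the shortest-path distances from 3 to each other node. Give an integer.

19

Distances from 3: 1:3, 2:1, 4:2, 5:1, 6:2, 7:2, 8:3, 9:2, 10:3.
Sum = 3 + 1 + 2 + 1 + 2 + 2 + 3 + 2 + 3 = 19.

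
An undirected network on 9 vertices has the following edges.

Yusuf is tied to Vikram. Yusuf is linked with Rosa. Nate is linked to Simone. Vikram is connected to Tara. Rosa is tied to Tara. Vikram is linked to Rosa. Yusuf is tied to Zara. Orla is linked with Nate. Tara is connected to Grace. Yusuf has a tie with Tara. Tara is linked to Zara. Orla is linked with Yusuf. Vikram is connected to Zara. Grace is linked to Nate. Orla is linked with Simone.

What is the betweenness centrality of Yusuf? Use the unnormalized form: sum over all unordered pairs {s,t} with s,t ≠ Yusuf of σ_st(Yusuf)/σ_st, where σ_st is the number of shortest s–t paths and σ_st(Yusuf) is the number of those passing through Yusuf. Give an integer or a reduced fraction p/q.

28/3

Pairs whose geodesics pass through Yusuf — Nate–Zara: 1/2; Nate–Vikram: 1/2; Nate–Rosa: 1/2; Simone–Tara: 1/2; Simone–Zara: 1; Simone–Vikram: 1; Simone–Rosa: 1; Orla–Tara: 1; Orla–Zara: 1; Orla–Vikram: 1; Orla–Rosa: 1; Zara–Rosa: 1/3.
All other pairs contribute 0.
Summing the contributions gives betweenness(Yusuf) = 28/3.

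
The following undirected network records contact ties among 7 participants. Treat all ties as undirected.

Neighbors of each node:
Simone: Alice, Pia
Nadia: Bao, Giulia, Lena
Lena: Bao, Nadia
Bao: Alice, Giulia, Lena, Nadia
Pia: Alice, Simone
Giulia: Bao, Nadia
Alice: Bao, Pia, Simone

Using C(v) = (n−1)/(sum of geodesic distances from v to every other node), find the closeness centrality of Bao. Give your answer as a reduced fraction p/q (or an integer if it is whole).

3/4

Distances from Bao: Alice:1, Giulia:1, Lena:1, Nadia:1, Pia:2, Simone:2. Sum = 8.
n = 7, so closeness = 6/8 = 3/4.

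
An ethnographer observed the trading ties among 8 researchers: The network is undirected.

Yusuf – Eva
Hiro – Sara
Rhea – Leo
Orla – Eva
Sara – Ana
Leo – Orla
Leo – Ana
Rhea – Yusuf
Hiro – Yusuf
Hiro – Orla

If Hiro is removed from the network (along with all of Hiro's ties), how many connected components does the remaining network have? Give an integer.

1

Hiro's neighbors (Orla, Sara, and Yusuf) remain reachable from one another through other ties, so the rest of the network stays in one piece.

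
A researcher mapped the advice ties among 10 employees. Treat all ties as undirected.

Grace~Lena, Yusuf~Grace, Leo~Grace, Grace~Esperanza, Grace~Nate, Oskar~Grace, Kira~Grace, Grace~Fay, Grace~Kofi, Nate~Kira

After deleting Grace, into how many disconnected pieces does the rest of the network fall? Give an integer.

Without Grace, the remaining ties split the others into: {Leo}; {Yusuf}; {Oskar}; {Fay}; {Kofi}; {Esperanza}; {Lena}; {Kira, Nate}.
That's 8 separate components.

8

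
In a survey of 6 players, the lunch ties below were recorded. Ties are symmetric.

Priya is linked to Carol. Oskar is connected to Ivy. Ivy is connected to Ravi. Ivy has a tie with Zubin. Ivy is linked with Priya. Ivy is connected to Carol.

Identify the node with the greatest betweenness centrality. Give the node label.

Unnormalized betweenness of each node: Carol:0, Ivy:9, Oskar:0, Priya:0, Ravi:0, Zubin:0.
Ivy has the largest value, 9, making it the main broker — the node through which the most shortest paths run.

Ivy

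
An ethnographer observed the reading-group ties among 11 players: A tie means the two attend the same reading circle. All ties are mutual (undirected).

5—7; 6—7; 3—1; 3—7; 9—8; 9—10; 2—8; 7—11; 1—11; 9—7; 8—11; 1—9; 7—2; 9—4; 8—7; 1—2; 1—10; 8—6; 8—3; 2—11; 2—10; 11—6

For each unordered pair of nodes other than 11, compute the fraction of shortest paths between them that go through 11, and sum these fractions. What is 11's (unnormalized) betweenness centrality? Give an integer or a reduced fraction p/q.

Pairs whose geodesics pass through 11 — 7–1: 1/4; 1–5: 1/4; 1–8: 1/4; 1–6: 1; 10–6: 2/6; 2–6: 1/3.
All other pairs contribute 0.
Summing the contributions gives betweenness(11) = 29/12.

29/12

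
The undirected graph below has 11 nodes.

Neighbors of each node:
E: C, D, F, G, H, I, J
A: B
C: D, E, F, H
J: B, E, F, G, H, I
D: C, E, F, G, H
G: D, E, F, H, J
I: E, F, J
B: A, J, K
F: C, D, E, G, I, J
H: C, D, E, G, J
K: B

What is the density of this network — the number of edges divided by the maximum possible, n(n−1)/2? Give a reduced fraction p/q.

There are 23 edges and 11 nodes, so the maximum possible is C(11,2) = 55.
Density = 23/55.

23/55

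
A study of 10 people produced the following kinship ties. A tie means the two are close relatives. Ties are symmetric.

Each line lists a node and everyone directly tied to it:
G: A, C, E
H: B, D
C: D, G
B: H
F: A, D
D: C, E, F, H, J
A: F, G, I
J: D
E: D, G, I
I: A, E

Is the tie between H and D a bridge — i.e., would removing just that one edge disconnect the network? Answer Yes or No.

Yes

Without the H–D edge there is no alternate route between H and D, so the network disconnects. It is a bridge.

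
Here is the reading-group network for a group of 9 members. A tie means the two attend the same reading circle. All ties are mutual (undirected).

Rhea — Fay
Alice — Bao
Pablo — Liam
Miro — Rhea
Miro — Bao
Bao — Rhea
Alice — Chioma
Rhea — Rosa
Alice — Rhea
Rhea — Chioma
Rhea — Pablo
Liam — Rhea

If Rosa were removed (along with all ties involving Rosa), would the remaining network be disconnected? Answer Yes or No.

No

Even without Rosa, every remaining node can still reach every other (the residual graph is connected), so Rosa is not a cut vertex.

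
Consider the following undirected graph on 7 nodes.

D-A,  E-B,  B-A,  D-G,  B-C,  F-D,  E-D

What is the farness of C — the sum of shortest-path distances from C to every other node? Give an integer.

16

Distances from C: A:2, B:1, D:3, E:2, F:4, G:4.
Sum = 2 + 1 + 3 + 2 + 4 + 4 = 16.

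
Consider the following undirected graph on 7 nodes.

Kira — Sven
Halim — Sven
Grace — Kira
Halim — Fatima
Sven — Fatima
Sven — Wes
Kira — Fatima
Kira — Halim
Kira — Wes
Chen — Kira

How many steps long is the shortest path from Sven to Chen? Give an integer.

2

One shortest route is Sven – Kira – Chen, which uses 2 edges, and Sven and Chen are not directly tied, so nothing shorter exists. So d(Sven,Chen) = 2.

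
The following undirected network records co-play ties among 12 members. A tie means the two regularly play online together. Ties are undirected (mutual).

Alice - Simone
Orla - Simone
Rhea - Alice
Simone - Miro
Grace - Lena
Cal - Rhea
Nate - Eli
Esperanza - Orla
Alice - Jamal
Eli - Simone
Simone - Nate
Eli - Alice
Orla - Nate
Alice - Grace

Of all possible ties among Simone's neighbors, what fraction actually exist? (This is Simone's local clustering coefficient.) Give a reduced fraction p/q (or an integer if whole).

Simone's neighbors: Alice, Eli, Miro, Nate, and Orla (k = 5).
Possible neighbor pairs: C(5,2) = 10. Edges among them: Alice–Eli, Eli–Nate, Nate–Orla → e = 3.
Clustering(Simone) = 3/10.

3/10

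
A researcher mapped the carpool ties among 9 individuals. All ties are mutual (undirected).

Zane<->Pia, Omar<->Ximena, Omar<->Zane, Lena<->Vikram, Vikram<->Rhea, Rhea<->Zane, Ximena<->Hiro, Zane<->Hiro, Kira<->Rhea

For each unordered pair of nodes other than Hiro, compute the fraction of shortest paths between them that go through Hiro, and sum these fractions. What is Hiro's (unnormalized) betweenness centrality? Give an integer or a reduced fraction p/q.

Pairs whose geodesics pass through Hiro — Rhea–Ximena: 1/2; Pia–Ximena: 1/2; Kira–Ximena: 1/2; Ximena–Lena: 1/2; Ximena–Zane: 1/2; Ximena–Vikram: 1/2.
All other pairs contribute 0.
Summing the contributions gives betweenness(Hiro) = 3.

3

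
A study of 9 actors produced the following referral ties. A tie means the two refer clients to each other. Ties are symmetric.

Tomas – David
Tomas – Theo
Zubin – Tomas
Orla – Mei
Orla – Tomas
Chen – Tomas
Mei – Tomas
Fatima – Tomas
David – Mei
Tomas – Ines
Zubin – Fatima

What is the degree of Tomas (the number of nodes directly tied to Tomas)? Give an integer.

8

Tomas is directly tied to Chen, David, Fatima, Ines, Mei, Orla, Theo, and Zubin. That is 8 neighbors, so the degree of Tomas is 8.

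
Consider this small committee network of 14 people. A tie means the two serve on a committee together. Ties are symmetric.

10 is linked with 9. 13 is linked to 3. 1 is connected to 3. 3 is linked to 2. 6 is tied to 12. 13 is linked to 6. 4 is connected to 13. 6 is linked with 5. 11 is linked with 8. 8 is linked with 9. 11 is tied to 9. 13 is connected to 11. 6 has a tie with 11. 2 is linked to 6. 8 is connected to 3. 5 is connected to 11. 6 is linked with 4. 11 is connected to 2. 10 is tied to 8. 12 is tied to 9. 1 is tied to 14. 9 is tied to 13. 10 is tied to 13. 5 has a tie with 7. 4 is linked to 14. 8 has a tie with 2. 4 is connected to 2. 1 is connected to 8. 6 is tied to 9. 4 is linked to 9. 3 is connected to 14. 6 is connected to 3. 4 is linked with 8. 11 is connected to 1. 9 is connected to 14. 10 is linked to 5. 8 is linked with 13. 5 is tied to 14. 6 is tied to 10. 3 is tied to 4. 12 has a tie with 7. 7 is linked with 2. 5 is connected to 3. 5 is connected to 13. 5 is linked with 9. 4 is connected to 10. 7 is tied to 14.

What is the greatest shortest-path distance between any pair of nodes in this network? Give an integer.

3

Eccentricity of each node (its greatest distance to any other): 1:3, 2:2, 3:2, 4:2, 5:2, 6:2, 7:2, 8:2, 9:2, 10:2, 11:2, 12:3, 13:2, 14:2.
The maximum eccentricity is 3, realized for instance by the pair 12–1 via 12 – 9 – 8 – 1. So the diameter is 3.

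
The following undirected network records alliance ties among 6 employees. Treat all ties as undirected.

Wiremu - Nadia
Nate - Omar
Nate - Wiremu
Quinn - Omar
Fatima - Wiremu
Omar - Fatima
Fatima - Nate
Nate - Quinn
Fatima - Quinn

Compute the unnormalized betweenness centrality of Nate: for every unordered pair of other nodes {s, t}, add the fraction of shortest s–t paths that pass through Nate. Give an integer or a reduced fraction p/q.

Pairs whose geodesics pass through Nate — Quinn–Wiremu: 1/2; Quinn–Nadia: 1/2; Wiremu–Omar: 1/2; Nadia–Omar: 1/2.
All other pairs contribute 0.
Summing the contributions gives betweenness(Nate) = 2.

2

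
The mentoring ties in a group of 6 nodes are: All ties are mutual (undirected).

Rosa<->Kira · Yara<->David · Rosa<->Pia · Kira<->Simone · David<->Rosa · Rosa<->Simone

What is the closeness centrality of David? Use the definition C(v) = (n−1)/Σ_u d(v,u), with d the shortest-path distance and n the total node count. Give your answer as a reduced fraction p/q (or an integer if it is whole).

Distances from David: Kira:2, Pia:2, Rosa:1, Simone:2, Yara:1. Sum = 8.
n = 6, so closeness = 5/8.

5/8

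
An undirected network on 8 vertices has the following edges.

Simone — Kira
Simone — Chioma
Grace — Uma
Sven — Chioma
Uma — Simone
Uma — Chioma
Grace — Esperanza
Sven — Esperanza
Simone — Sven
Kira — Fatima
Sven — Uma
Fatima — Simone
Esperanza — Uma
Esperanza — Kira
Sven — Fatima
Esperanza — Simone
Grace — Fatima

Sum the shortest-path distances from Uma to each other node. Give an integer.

9

Distances from Uma: Chioma:1, Esperanza:1, Fatima:2, Grace:1, Kira:2, Simone:1, Sven:1.
Sum = 1 + 1 + 2 + 1 + 2 + 1 + 1 = 9.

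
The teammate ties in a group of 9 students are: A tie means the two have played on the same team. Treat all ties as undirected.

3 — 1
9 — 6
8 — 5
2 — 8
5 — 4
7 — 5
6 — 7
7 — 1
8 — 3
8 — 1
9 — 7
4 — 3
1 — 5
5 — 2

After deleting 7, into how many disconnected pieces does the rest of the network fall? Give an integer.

Without 7, the remaining ties split the others into: {1, 2, 3, 4, 5, 8}; {6, 9}.
That's 2 separate components.

2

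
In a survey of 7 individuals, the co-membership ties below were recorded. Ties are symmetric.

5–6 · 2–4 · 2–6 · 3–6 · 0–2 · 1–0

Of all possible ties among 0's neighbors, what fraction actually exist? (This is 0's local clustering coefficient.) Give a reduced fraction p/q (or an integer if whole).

0's neighbors: 1 and 2 (k = 2).
Possible neighbor pairs: C(2,2) = 1. Edges among them: none → e = 0.
Clustering(0) = 0/1.

0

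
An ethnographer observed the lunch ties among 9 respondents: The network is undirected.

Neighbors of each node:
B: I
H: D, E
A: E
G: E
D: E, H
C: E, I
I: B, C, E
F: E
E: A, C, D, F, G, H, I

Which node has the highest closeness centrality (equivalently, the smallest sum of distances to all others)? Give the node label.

E

Farness (sum of distances to all others) for each node — A:16, B:20, C:14, D:15, E:9, F:16, G:16, H:15, I:13.
The smallest farness is 9, for E, so E has the highest closeness.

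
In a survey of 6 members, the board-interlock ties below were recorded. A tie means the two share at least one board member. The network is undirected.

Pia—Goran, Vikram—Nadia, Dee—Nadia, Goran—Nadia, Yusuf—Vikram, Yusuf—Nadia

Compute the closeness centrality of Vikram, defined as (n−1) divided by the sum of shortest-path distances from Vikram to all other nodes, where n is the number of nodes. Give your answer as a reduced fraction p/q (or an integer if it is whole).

Distances from Vikram: Dee:2, Goran:2, Nadia:1, Pia:3, Yusuf:1. Sum = 9.
n = 6, so closeness = 5/9.

5/9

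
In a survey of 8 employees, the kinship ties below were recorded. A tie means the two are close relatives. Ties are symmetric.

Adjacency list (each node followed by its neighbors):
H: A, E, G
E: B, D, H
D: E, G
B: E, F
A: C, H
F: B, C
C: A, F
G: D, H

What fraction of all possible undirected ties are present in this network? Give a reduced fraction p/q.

9/28

There are 9 edges and 8 nodes, so the maximum possible is C(8,2) = 28.
Density = 9/28.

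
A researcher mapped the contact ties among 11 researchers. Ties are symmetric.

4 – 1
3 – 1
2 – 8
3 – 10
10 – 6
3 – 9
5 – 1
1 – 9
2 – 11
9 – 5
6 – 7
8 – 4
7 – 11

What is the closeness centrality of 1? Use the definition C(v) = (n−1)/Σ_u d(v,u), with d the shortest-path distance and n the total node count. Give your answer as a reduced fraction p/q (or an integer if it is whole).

Distances from 1: 2:3, 3:1, 4:1, 5:1, 6:3, 7:4, 8:2, 9:1, 10:2, 11:4. Sum = 22.
n = 11, so closeness = 10/22 = 5/11.

5/11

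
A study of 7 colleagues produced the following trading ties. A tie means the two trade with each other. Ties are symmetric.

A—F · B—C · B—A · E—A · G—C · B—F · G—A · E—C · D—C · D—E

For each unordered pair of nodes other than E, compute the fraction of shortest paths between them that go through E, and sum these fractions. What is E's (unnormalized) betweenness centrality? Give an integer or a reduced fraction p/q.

Pairs whose geodesics pass through E — D–A: 1; D–F: 1/2; A–C: 1/3.
All other pairs contribute 0.
Summing the contributions gives betweenness(E) = 11/6.

11/6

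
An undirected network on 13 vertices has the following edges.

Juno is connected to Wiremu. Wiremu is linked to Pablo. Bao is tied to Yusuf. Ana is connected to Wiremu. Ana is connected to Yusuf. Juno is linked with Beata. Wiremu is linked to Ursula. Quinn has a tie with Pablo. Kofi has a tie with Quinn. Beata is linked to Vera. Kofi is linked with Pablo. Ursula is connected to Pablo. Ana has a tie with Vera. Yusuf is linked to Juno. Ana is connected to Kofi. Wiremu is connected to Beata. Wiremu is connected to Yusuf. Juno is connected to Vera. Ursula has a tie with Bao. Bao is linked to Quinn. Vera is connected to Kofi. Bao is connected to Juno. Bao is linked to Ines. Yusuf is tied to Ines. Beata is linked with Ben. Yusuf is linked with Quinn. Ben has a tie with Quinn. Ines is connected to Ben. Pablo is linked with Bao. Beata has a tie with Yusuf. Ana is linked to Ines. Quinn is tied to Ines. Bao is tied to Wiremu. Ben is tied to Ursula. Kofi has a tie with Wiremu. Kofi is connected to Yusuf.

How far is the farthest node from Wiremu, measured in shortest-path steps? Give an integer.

2

Distances from Wiremu: Ana:1, Bao:1, Beata:1, Ben:2, Ines:2, Juno:1, Kofi:1, Pablo:1, Quinn:2, Ursula:1, Vera:2, Yusuf:1.
The largest is 2 (to Ines, Quinn, Ben, and Vera), so the eccentricity of Wiremu is 2.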